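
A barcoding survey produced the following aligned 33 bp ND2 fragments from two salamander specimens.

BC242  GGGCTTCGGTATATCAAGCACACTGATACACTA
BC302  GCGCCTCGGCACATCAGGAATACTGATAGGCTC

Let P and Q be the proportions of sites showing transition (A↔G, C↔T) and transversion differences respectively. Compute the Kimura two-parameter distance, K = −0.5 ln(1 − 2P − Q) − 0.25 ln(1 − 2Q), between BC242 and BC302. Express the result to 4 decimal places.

0.4011

The sequences differ at positions 2 (G/C, transversion), 5 (T/C, transition), 10 (T/C, transition), 12 (T/C, transition), 17 (A/G, transition), 19 (C/A, transversion), 21 (C/T, transition), 29 (C/G, transversion), 30 (A/G, transition), 33 (A/C, transversion).
Of the 10 differences, 6 transitions and 4 transversions over 33 sites: P = 6/33 = 0.181818, Q = 4/33 = 0.121212.
d = −0.5·ln(0.515152) − 0.25·ln(0.757576) = −0.5·(-0.663293) − 0.25·(-0.277631) = 0.4011.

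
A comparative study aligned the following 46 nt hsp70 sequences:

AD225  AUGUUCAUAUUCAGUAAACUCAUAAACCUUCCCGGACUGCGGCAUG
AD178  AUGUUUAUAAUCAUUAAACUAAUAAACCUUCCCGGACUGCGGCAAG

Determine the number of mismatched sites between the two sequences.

5

Differing sites — 6:C/U; 10:U/A; 14:G/U; 21:C/A; 45:U/A.
That gives 5 mismatches out of 46 aligned sites, so the Hamming distance is 5.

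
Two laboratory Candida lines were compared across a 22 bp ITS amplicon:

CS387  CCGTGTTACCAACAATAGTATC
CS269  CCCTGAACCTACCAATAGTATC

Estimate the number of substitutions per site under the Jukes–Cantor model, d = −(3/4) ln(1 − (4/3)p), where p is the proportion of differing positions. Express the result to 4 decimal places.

Mismatches occur at site 3 (G→C), site 6 (T→A), site 7 (T→A), site 8 (A→C), site 10 (C→T), site 12 (A→C).
p = 6/22 = 0.272727.
d = −0.75 · ln(1 − (4/3)·0.272727) = −0.75 · ln(0.636364) = −0.75 · (-0.451985) = 0.3390.

0.3390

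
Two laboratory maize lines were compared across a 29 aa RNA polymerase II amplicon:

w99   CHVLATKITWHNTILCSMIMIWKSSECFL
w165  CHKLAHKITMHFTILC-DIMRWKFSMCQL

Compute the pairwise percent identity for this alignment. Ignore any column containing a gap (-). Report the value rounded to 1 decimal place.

67.9%

Excluding the 1 gap column leaves 28 comparable sites.
Mismatches occur at site 3 (V/K), site 6 (T/H), site 10 (W/M), site 12 (N/F), site 18 (M/D), site 21 (I/R), site 24 (S/F), site 26 (E/M), site 28 (F/Q).
19 of the 28 comparable sites match, so the percent identity is 19/28 × 100 = 67.9%.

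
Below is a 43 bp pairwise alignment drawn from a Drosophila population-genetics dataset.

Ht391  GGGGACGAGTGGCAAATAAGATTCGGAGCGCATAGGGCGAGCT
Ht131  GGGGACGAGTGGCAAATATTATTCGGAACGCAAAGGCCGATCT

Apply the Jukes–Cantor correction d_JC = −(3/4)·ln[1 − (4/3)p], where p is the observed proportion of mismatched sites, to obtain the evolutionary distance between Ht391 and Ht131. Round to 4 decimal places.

0.1544

The sequences differ at positions 19 (A/T), 20 (G/T), 28 (G/A), 33 (T/A), 37 (G/C), 41 (G/T).
p = 6/43 = 0.139535.
d = −0.75 · ln(1 − (4/3)·0.139535) = −0.75 · ln(0.813953) = −0.75 · (-0.205853) = 0.1544.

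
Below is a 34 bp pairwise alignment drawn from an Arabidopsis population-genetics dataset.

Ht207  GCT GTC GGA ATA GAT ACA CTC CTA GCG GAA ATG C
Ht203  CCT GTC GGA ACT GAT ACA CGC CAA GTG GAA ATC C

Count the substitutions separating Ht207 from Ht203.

7

Mismatches occur at site 1 (G/C), site 11 (T/C), site 12 (A/T), site 20 (T/G), site 23 (T/A), site 26 (C/T), site 33 (G/C).
That gives 7 mismatches out of 34 aligned sites, so the Hamming distance is 7.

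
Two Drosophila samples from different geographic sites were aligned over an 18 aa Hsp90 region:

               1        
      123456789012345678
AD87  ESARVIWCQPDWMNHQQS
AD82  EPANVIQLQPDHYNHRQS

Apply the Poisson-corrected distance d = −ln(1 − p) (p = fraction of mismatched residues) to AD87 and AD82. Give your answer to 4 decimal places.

Mismatches occur at site 2 (S/P), site 4 (R/N), site 7 (W/Q), site 8 (C/L), site 12 (W/H), site 13 (M/Y), site 16 (Q/R).
p = 7/18 = 0.388889.
d = −ln(1 − 0.388889) = −ln(0.611111) = 0.4925.

0.4925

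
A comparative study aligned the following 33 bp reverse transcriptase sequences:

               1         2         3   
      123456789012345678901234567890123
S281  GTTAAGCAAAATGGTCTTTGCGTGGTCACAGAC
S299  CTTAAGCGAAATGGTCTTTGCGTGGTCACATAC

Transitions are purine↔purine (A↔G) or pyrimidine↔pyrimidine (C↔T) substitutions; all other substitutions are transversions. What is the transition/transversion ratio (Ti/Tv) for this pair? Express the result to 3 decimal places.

The sequences differ at positions 1 (G/C, transversion), 8 (A/G, transition), 31 (G/T, transversion).
Of the 3 differences, 1 transition and 2 transversions, so Ti/Tv = 1/2 = 0.500.

0.500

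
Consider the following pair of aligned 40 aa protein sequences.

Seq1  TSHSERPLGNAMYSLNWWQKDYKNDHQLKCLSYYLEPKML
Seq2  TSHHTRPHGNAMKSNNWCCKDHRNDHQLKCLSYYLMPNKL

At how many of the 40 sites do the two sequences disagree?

12

The sequences differ at positions 4 (S/H), 5 (E/T), 8 (L/H), 13 (Y/K), 15 (L/N), 18 (W/C), 19 (Q/C), 22 (Y/H), 23 (K/R), 36 (E/M), 38 (K/N), 39 (M/K).
That gives 12 mismatches out of 40 aligned sites, so the Hamming distance is 12.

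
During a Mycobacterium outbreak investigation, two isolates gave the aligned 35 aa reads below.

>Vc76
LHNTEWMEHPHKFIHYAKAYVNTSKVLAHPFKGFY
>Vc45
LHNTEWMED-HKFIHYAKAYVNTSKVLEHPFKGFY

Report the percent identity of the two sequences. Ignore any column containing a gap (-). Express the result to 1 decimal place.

Excluding the 1 gap column leaves 34 comparable sites.
Differing sites — 9:H/D; 28:A/E.
32 of the 34 comparable sites match, so the percent identity is 32/34 × 100 = 94.1%.

94.1%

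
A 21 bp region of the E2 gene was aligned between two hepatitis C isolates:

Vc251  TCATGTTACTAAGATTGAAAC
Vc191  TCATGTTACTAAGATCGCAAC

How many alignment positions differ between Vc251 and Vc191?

2

Differing sites — 16:T/C; 18:A/C.
That gives 2 mismatches out of 21 aligned sites, so the Hamming distance is 2.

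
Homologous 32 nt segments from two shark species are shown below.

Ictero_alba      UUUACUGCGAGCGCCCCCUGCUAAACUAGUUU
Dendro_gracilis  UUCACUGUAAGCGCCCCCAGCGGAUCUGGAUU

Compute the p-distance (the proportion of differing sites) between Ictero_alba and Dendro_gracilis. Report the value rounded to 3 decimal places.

0.281

Mismatches occur at site 3 (U↔C), site 8 (C↔U), site 9 (G↔A), site 19 (U↔A), site 22 (U↔G), site 23 (A↔G), site 25 (A↔U), site 28 (A↔G), site 30 (U↔A).
There are 9 differences over 32 sites, so p = 9/32 = 0.281.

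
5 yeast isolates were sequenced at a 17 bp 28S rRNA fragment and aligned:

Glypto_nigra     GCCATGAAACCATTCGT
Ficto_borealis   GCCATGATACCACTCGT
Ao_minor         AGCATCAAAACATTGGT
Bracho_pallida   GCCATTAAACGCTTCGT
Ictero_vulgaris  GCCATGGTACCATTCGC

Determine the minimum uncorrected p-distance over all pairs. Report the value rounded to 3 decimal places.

Pairwise Hamming distances:
  Glypto_nigra vs Ficto_borealis: 2
  Glypto_nigra vs Ao_minor: 5
  Glypto_nigra vs Bracho_pallida: 3
  Glypto_nigra vs Ictero_vulgaris: 3
  Ficto_borealis vs Ao_minor: 7
  Ficto_borealis vs Bracho_pallida: 5
  Ficto_borealis vs Ictero_vulgaris: 3
  Ao_minor vs Bracho_pallida: 7
  Ao_minor vs Ictero_vulgaris: 8
  Bracho_pallida vs Ictero_vulgaris: 6
The smallest is 2 mismatches, between Glypto_nigra and Ficto_borealis; p = 2/17 = 0.118.

0.118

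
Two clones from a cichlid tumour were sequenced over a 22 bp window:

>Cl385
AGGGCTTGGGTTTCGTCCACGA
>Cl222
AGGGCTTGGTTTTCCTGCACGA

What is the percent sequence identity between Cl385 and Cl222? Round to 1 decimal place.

The sequences differ at positions 10 (G/T), 15 (G/C), 17 (C/G).
19 of the 22 sites match, so the percent identity is 19/22 × 100 = 86.4%.

86.4%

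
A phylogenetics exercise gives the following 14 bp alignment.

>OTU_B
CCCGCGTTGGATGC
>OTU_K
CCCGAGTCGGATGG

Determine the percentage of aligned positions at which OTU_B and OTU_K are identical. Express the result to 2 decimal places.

Differing sites — 5:C/A; 8:T/C; 14:C/G.
11 of the 14 sites match, so the percent identity is 11/14 × 100 = 78.57%.

78.57%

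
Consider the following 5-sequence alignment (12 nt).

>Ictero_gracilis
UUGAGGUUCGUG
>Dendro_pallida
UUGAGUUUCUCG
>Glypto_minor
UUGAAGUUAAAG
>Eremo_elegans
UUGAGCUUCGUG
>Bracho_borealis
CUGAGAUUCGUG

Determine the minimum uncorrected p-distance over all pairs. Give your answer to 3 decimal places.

Pairwise Hamming distances:
  Ictero_gracilis vs Dendro_pallida: 3
  Ictero_gracilis vs Glypto_minor: 4
  Ictero_gracilis vs Eremo_elegans: 1
  Ictero_gracilis vs Bracho_borealis: 2
  Dendro_pallida vs Glypto_minor: 5
  Dendro_pallida vs Eremo_elegans: 3
  Dendro_pallida vs Bracho_borealis: 4
  Glypto_minor vs Eremo_elegans: 5
  Glypto_minor vs Bracho_borealis: 6
  Eremo_elegans vs Bracho_borealis: 2
The smallest is 1 mismatch, between Ictero_gracilis and Eremo_elegans; p = 1/12 = 0.083.

0.083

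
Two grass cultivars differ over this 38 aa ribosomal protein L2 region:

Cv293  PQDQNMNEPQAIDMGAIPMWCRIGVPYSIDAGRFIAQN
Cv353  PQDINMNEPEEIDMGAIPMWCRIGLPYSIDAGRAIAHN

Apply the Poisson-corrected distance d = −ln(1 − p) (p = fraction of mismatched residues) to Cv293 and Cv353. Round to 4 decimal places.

0.1719

Differing sites — 4:Q/I; 10:Q/E; 11:A/E; 25:V/L; 34:F/A; 37:Q/H.
p = 6/38 = 0.157895.
d = −ln(1 − 0.157895) = −ln(0.842105) = 0.1719.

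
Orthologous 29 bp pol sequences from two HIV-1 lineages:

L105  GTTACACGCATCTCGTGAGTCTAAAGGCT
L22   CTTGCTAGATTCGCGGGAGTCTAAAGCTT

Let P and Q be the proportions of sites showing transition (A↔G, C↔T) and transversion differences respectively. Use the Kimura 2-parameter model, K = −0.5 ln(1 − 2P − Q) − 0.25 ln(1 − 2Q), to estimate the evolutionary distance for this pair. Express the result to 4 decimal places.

0.4676

Mismatches occur at site 1 (G↔C, transversion), site 4 (A↔G, transition), site 6 (A↔T, transversion), site 7 (C↔A, transversion), site 9 (C↔A, transversion), site 10 (A↔T, transversion), site 13 (T↔G, transversion), site 16 (T↔G, transversion), site 27 (G↔C, transversion), site 28 (C↔T, transition).
Of the 10 differences, 2 transitions and 8 transversions over 29 sites: P = 2/29 = 0.068966, Q = 8/29 = 0.275862.
d = −0.5·ln(0.586206) − 0.25·ln(0.448276) = −0.5·(-0.534084) − 0.25·(-0.802346) = 0.4676.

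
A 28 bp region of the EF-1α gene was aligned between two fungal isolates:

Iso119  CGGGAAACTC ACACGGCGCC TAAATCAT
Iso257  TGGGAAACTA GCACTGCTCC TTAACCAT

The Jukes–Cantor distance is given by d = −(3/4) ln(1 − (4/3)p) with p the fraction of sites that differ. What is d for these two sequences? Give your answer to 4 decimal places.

0.3041

The sequences differ at positions 1 (C/T), 10 (C/A), 11 (A/G), 15 (G/T), 18 (G/T), 22 (A/T), 25 (T/C).
p = 7/28 = 0.250000.
d = −0.75 · ln(1 − (4/3)·0.250000) = −0.75 · ln(0.666667) = −0.75 · (-0.405465) = 0.3041.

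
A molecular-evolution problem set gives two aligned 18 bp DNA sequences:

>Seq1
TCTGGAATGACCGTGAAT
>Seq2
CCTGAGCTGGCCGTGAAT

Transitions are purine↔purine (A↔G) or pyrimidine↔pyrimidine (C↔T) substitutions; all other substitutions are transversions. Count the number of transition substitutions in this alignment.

Differing sites — 1:T/C (Ti); 5:G/A (Ti); 6:A/G (Ti); 7:A/C (Tv); 10:A/G (Ti).
Of the 5 differences, 4 transitions and 1 transversion, so the answer is 4.

4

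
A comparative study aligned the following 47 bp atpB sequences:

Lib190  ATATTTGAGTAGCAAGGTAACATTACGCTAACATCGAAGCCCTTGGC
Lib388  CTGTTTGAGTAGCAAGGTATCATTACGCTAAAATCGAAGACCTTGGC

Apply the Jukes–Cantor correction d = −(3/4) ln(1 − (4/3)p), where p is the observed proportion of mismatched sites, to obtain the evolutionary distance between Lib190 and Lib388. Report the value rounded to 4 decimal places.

Differing sites — 1:A/C; 3:A/G; 20:A/T; 32:C/A; 40:C/A.
p = 5/47 = 0.106383.
d = −0.75 · ln(1 − (4/3)·0.106383) = −0.75 · ln(0.858156) = −0.75 · (-0.152969) = 0.1147.

0.1147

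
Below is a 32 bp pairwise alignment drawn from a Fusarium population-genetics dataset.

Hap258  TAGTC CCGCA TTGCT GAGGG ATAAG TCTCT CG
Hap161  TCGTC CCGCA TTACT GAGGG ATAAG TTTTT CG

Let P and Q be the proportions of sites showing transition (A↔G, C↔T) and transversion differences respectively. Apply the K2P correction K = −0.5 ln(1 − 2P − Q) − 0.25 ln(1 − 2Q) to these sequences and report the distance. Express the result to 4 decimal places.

0.1396

The sequences differ at positions 2 (A/C, transversion), 13 (G/A, transition), 27 (C/T, transition), 29 (C/T, transition).
Of the 4 differences, 3 transitions and 1 transversion over 32 sites: P = 3/32 = 0.093750, Q = 1/32 = 0.031250.
d = −0.5·ln(0.781250) − 0.25·ln(0.937500) = −0.5·(-0.246860) − 0.25·(-0.064539) = 0.1396.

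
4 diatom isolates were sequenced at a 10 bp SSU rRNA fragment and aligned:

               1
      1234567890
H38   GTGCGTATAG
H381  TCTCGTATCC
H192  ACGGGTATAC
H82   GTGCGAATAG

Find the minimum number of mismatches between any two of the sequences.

1

Pairwise Hamming distances:
  H38 vs H381: 5
  H38 vs H192: 4
  H38 vs H82: 1
  H381 vs H192: 4
  H381 vs H82: 6
  H192 vs H82: 5
The smallest is 1, between H38 and H82.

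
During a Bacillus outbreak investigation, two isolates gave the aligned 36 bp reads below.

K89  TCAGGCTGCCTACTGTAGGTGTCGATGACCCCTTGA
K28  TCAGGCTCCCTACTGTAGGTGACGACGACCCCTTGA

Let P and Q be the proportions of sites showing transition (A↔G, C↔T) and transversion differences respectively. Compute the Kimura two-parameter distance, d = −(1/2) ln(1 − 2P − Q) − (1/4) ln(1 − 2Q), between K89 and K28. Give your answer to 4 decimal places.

0.0883

Mismatches occur at site 8 (G↔C, transversion), site 22 (T↔A, transversion), site 26 (T↔C, transition).
Of the 3 differences, 1 transition and 2 transversions over 36 sites: P = 1/36 = 0.027778, Q = 2/36 = 0.055556.
d = −0.5·ln(0.888888) − 0.25·ln(0.888888) = −0.5·(-0.117784) − 0.25·(-0.117784) = 0.0883.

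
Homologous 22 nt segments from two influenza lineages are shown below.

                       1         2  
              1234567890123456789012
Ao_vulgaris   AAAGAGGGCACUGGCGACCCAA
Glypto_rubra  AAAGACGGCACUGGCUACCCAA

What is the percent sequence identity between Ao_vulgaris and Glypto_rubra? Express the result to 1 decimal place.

90.9%

Differing sites — 6:G/C; 16:G/U.
20 of the 22 sites match, so the percent identity is 20/22 × 100 = 90.9%.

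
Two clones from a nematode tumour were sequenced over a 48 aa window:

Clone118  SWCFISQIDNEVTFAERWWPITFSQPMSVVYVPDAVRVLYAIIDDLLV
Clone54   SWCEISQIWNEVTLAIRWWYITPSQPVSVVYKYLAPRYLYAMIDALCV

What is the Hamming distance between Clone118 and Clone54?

15

The sequences differ at positions 4 (F/E), 9 (D/W), 14 (F/L), 16 (E/I), 20 (P/Y), 23 (F/P), 27 (M/V), 32 (V/K), 33 (P/Y), 34 (D/L), 36 (V/P), 38 (V/Y), 42 (I/M), 45 (D/A), 47 (L/C).
That gives 15 mismatches out of 48 aligned sites, so the Hamming distance is 15.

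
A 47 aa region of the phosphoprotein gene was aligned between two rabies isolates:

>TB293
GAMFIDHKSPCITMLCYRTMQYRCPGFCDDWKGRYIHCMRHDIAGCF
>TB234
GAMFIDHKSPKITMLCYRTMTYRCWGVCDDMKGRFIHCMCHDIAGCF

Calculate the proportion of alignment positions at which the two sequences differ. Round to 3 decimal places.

0.149

Differing sites — 11:C/K; 21:Q/T; 25:P/W; 27:F/V; 31:W/M; 35:Y/F; 40:R/C.
There are 7 differences over 47 sites, so p = 7/47 = 0.149.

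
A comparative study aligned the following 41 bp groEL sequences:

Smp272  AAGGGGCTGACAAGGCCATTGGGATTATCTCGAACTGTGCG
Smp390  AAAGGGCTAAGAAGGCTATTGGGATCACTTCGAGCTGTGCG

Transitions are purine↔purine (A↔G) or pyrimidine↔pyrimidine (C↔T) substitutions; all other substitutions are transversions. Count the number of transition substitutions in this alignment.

7

The sequences differ at positions 3 (G/A, transition), 9 (G/A, transition), 11 (C/G, transversion), 17 (C/T, transition), 26 (T/C, transition), 28 (T/C, transition), 29 (C/T, transition), 34 (A/G, transition).
Of the 8 differences, 7 transitions and 1 transversion, so the answer is 7.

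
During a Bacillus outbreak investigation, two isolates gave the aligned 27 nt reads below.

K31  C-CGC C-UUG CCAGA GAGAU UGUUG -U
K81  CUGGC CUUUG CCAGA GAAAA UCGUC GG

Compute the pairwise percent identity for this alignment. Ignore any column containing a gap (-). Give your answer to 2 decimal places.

70.83%

Excluding the 3 gap columns leaves 24 comparable sites.
Differing sites — 3:C/G; 18:G/A; 20:U/A; 22:G/C; 23:U/G; 25:G/C; 27:U/G.
17 of the 24 comparable sites match, so the percent identity is 17/24 × 100 = 70.83%.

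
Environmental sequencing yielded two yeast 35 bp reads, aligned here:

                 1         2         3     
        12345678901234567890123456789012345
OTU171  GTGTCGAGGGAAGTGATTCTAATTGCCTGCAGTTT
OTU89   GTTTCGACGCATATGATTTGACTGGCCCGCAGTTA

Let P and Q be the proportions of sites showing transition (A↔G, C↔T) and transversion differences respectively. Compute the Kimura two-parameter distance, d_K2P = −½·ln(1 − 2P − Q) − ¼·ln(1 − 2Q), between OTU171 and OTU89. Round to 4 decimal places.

Mismatches occur at site 3 (G↔T, transversion), site 8 (G↔C, transversion), site 10 (G↔C, transversion), site 12 (A↔T, transversion), site 13 (G↔A, transition), site 19 (C↔T, transition), site 20 (T↔G, transversion), site 22 (A↔C, transversion), site 24 (T↔G, transversion), site 28 (T↔C, transition), site 35 (T↔A, transversion).
Of the 11 differences, 3 transitions and 8 transversions over 35 sites: P = 3/35 = 0.085714, Q = 8/35 = 0.228571.
d = −0.5·ln(0.600001) − 0.25·ln(0.542858) = −0.5·(-0.510824) − 0.25·(-0.610908) = 0.4081.

0.4081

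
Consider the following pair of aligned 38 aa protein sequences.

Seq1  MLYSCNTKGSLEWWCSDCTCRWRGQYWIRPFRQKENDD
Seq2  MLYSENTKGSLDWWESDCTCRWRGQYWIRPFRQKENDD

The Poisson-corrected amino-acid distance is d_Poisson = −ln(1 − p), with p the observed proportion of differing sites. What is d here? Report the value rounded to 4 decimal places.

0.0822

Differing sites — 5:C/E; 12:E/D; 15:C/E.
p = 3/38 = 0.078947.
d = −ln(1 − 0.078947) = −ln(0.921053) = 0.0822.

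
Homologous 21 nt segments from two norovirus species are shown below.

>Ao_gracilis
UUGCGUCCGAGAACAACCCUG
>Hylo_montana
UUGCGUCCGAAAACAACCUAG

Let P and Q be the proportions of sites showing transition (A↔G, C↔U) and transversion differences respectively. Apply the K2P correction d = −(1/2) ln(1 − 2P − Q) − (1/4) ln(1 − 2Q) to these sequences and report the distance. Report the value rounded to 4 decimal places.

0.1610

Differing sites — 11:G/A (Ti); 19:C/U (Ti); 20:U/A (Tv).
Of the 3 differences, 2 transitions and 1 transversion over 21 sites: P = 2/21 = 0.095238, Q = 1/21 = 0.047619.
d = −0.5·ln(0.761905) − 0.25·ln(0.904762) = −0.5·(-0.271933) − 0.25·(-0.100083) = 0.1610.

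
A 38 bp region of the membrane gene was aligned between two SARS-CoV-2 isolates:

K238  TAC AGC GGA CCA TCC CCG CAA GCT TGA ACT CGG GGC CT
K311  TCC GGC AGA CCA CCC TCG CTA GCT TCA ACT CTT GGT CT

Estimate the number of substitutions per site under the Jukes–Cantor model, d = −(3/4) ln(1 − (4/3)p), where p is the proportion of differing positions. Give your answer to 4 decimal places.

The sequences differ at positions 2 (A/C), 4 (A/G), 7 (G/A), 13 (T/C), 16 (C/T), 20 (A/T), 26 (G/C), 32 (G/T), 33 (G/T), 36 (C/T).
p = 10/38 = 0.263158.
d = −0.75 · ln(1 − (4/3)·0.263158) = −0.75 · ln(0.649123) = −0.75 · (-0.432133) = 0.3241.

0.3241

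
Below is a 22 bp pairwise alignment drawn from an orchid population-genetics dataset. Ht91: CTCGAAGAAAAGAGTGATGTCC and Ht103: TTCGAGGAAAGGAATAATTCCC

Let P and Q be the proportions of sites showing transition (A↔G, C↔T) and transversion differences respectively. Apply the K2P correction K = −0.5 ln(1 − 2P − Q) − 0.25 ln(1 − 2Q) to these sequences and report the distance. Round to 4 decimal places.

Differing sites — 1:C/T (Ti); 6:A/G (Ti); 11:A/G (Ti); 14:G/A (Ti); 16:G/A (Ti); 19:G/T (Tv); 20:T/C (Ti).
Of the 7 differences, 6 transitions and 1 transversion over 22 sites: P = 6/22 = 0.272727, Q = 1/22 = 0.045455.
d = −0.5·ln(0.409091) − 0.25·ln(0.909090) = −0.5·(-0.893818) − 0.25·(-0.095311) = 0.4707.

0.4707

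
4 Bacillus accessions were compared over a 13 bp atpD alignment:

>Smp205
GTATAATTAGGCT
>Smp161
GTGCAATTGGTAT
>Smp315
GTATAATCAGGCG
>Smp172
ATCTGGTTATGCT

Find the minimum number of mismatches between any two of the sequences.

Pairwise Hamming distances:
  Smp205 vs Smp161: 5
  Smp205 vs Smp315: 2
  Smp205 vs Smp172: 5
  Smp161 vs Smp315: 7
  Smp161 vs Smp172: 9
  Smp315 vs Smp172: 7
The smallest is 2, between Smp205 and Smp315.

2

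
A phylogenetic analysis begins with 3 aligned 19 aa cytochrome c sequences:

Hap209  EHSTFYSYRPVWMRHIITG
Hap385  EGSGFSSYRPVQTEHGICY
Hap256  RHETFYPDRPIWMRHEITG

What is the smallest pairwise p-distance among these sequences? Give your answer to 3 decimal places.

0.316

Pairwise Hamming distances:
  Hap209 vs Hap385: 9
  Hap209 vs Hap256: 6
  Hap385 vs Hap256: 14
The smallest is 6 mismatches, between Hap209 and Hap256; p = 6/19 = 0.316.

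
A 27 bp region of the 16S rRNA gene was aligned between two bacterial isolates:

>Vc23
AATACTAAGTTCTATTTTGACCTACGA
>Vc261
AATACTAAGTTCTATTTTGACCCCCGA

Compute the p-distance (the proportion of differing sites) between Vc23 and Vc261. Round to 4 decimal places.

The sequences differ at positions 23 (T/C), 24 (A/C).
There are 2 differences over 27 sites, so p = 2/27 = 0.0741.

0.0741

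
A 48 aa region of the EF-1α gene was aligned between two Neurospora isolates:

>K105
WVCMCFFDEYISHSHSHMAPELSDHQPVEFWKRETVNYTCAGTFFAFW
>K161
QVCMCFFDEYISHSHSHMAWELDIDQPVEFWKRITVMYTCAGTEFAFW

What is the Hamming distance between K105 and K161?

8

Mismatches occur at site 1 (W→Q), site 20 (P→W), site 23 (S→D), site 24 (D→I), site 25 (H→D), site 34 (E→I), site 37 (N→M), site 44 (F→E).
That gives 8 mismatches out of 48 aligned sites, so the Hamming distance is 8.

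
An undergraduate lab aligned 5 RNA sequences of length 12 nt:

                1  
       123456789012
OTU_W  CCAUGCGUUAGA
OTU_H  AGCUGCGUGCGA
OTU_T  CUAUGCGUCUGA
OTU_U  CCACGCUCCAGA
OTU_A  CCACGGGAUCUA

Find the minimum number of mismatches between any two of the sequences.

3

Pairwise Hamming distances:
  OTU_W vs OTU_H: 5
  OTU_W vs OTU_T: 3
  OTU_W vs OTU_U: 4
  OTU_W vs OTU_A: 5
  OTU_H vs OTU_T: 5
  OTU_H vs OTU_U: 8
  OTU_H vs OTU_A: 8
  OTU_T vs OTU_U: 5
  OTU_T vs OTU_A: 7
  OTU_U vs OTU_A: 6
The smallest is 3, between OTU_W and OTU_T.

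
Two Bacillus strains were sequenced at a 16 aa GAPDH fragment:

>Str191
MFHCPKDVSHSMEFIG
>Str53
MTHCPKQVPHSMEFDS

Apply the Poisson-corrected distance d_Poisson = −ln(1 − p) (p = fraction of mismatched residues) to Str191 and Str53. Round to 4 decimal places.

0.3747

The sequences differ at positions 2 (F/T), 7 (D/Q), 9 (S/P), 15 (I/D), 16 (G/S).
p = 5/16 = 0.312500.
d = −ln(1 − 0.312500) = −ln(0.687500) = 0.3747.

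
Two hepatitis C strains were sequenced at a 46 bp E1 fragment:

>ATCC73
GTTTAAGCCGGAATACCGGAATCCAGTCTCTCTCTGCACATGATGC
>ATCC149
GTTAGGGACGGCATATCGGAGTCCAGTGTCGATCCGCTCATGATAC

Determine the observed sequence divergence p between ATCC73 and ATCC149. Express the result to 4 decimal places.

The sequences differ at positions 4 (T/A), 5 (A/G), 6 (A/G), 8 (C/A), 12 (A/C), 16 (C/T), 21 (A/G), 28 (C/G), 31 (T/G), 32 (C/A), 35 (T/C), 38 (A/T), 45 (G/A).
There are 13 differences over 46 sites, so p = 13/46 = 0.2826.

0.2826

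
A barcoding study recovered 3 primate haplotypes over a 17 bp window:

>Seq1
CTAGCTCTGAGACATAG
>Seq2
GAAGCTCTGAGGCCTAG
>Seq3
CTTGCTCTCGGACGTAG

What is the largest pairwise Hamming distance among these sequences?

Pairwise Hamming distances:
  Seq1 vs Seq2: 4
  Seq1 vs Seq3: 4
  Seq2 vs Seq3: 7
The largest is 7, between Seq2 and Seq3.

7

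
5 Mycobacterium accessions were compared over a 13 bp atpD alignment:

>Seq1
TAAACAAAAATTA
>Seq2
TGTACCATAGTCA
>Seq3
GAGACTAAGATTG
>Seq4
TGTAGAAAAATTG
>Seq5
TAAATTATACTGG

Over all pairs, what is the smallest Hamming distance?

Pairwise Hamming distances:
  Seq1 vs Seq2: 6
  Seq1 vs Seq3: 5
  Seq1 vs Seq4: 4
  Seq1 vs Seq5: 6
  Seq2 vs Seq3: 9
  Seq2 vs Seq4: 6
  Seq2 vs Seq5: 7
  Seq3 vs Seq4: 6
  Seq3 vs Seq5: 7
  Seq4 vs Seq5: 7
The smallest is 4, between Seq1 and Seq4.

4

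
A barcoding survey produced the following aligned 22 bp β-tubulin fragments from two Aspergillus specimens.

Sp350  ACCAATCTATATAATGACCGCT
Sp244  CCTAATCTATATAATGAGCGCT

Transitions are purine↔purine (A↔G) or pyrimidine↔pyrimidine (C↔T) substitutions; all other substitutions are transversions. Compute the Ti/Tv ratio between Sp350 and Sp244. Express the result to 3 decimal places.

0.500

Differing sites — 1:A/C (Tv); 3:C/T (Ti); 18:C/G (Tv).
Of the 3 differences, 1 transition and 2 transversions, so Ti/Tv = 1/2 = 0.500.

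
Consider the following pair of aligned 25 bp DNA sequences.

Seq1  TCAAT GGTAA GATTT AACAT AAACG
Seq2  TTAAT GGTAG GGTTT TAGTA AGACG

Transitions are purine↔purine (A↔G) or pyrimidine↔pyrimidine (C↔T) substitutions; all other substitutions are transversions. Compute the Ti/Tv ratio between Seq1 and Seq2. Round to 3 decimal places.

Differing sites — 2:C/T (Ti); 10:A/G (Ti); 12:A/G (Ti); 16:A/T (Tv); 18:C/G (Tv); 19:A/T (Tv); 20:T/A (Tv); 22:A/G (Ti).
Of the 8 differences, 4 transitions and 4 transversions, so Ti/Tv = 4/4 = 1.000.

1.000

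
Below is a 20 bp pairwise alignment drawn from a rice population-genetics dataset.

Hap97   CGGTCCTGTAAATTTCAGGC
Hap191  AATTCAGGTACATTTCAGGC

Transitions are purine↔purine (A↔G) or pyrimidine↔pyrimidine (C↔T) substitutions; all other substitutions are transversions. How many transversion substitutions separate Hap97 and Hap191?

5

Differing sites — 1:C/A (Tv); 2:G/A (Ti); 3:G/T (Tv); 6:C/A (Tv); 7:T/G (Tv); 11:A/C (Tv).
Of the 6 differences, 1 transition and 5 transversions, so the answer is 5.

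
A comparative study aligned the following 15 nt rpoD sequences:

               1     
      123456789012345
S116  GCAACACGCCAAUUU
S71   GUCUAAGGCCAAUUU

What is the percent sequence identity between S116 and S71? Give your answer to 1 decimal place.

66.7%

Differing sites — 2:C/U; 3:A/C; 4:A/U; 5:C/A; 7:C/G.
10 of the 15 sites match, so the percent identity is 10/15 × 100 = 66.7%.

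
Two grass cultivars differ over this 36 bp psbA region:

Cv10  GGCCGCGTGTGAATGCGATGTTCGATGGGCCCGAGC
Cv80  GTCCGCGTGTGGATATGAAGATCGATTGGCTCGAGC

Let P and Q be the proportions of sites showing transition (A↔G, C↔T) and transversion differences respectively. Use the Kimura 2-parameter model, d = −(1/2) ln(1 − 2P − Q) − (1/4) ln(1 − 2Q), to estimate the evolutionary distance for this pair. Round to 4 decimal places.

Differing sites — 2:G/T (Tv); 12:A/G (Ti); 15:G/A (Ti); 16:C/T (Ti); 19:T/A (Tv); 21:T/A (Tv); 27:G/T (Tv); 31:C/T (Ti).
Of the 8 differences, 4 transitions and 4 transversions over 36 sites: P = 4/36 = 0.111111, Q = 4/36 = 0.111111.
d = −0.5·ln(0.666667) − 0.25·ln(0.777778) = −0.5·(-0.405465) − 0.25·(-0.251314) = 0.2656.

0.2656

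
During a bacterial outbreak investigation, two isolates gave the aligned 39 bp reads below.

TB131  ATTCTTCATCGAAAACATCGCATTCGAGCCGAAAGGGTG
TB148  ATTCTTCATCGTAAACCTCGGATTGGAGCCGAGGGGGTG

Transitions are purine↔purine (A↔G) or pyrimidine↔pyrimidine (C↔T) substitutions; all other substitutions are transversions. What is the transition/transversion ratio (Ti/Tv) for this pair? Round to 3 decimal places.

0.500

Differing sites — 12:A/T (Tv); 17:A/C (Tv); 21:C/G (Tv); 25:C/G (Tv); 33:A/G (Ti); 34:A/G (Ti).
Of the 6 differences, 2 transitions and 4 transversions, so Ti/Tv = 2/4 = 0.500.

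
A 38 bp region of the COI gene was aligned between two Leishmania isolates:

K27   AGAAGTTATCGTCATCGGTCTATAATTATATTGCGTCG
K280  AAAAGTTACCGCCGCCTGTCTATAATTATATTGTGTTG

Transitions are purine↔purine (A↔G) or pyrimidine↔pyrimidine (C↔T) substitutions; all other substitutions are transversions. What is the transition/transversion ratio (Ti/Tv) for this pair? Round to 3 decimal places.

7.000

The sequences differ at positions 2 (G/A, transition), 9 (T/C, transition), 12 (T/C, transition), 14 (A/G, transition), 15 (T/C, transition), 17 (G/T, transversion), 34 (C/T, transition), 37 (C/T, transition).
Of the 8 differences, 7 transitions and 1 transversion, so Ti/Tv = 7/1 = 7.000.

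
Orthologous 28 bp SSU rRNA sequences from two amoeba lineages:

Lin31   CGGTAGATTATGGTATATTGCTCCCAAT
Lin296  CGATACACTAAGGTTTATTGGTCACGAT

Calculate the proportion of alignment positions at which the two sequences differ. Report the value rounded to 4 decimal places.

0.2857

Mismatches occur at site 3 (G/A), site 6 (G/C), site 8 (T/C), site 11 (T/A), site 15 (A/T), site 21 (C/G), site 24 (C/A), site 26 (A/G).
There are 8 differences over 28 sites, so p = 8/28 = 0.2857.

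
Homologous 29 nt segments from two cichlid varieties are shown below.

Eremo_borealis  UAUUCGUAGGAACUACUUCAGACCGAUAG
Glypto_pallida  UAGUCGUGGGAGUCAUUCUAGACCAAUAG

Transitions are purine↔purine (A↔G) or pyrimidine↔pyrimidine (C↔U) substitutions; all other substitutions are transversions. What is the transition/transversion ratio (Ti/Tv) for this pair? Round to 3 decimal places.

Differing sites — 3:U/G (Tv); 8:A/G (Ti); 12:A/G (Ti); 13:C/U (Ti); 14:U/C (Ti); 16:C/U (Ti); 18:U/C (Ti); 19:C/U (Ti); 25:G/A (Ti).
Of the 9 differences, 8 transitions and 1 transversion, so Ti/Tv = 8/1 = 8.000.

8.000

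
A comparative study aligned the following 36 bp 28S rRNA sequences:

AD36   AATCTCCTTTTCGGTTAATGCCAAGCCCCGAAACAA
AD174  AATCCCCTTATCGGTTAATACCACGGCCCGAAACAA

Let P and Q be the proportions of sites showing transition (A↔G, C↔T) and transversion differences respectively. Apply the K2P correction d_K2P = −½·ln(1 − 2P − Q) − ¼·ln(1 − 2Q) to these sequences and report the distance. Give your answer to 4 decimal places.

The sequences differ at positions 5 (T/C, transition), 10 (T/A, transversion), 20 (G/A, transition), 24 (A/C, transversion), 26 (C/G, transversion).
Of the 5 differences, 2 transitions and 3 transversions over 36 sites: P = 2/36 = 0.055556, Q = 3/36 = 0.083333.
d = −0.5·ln(0.805555) − 0.25·ln(0.833334) = −0.5·(-0.216224) − 0.25·(-0.182321) = 0.1537.

0.1537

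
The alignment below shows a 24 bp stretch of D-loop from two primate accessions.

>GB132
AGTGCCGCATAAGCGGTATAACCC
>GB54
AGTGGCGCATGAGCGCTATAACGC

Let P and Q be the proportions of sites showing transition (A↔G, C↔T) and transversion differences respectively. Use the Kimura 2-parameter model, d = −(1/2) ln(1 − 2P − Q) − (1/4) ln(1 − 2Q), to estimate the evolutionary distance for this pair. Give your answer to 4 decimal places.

Mismatches occur at site 5 (C↔G, transversion), site 11 (A↔G, transition), site 16 (G↔C, transversion), site 23 (C↔G, transversion).
Of the 4 differences, 1 transition and 3 transversions over 24 sites: P = 1/24 = 0.041667, Q = 3/24 = 0.125000.
d = −0.5·ln(0.791666) − 0.25·ln(0.750000) = −0.5·(-0.233616) − 0.25·(-0.287682) = 0.1887.

0.1887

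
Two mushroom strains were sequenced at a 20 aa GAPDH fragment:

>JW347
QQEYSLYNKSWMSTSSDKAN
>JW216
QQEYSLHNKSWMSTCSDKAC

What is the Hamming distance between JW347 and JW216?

Differing sites — 7:Y/H; 15:S/C; 20:N/C.
That gives 3 mismatches out of 20 aligned sites, so the Hamming distance is 3.

3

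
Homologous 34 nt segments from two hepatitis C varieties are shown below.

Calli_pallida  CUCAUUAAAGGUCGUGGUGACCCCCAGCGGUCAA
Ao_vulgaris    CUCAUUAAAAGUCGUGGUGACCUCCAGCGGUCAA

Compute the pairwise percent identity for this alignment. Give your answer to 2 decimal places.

94.12%

The sequences differ at positions 10 (G/A), 23 (C/U).
32 of the 34 sites match, so the percent identity is 32/34 × 100 = 94.12%.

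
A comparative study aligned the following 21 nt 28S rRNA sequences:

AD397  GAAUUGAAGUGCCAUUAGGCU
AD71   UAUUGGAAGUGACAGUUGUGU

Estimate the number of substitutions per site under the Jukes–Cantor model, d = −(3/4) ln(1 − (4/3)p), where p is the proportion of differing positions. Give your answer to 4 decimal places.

Mismatches occur at site 1 (G→U), site 3 (A→U), site 5 (U→G), site 12 (C→A), site 15 (U→G), site 17 (A→U), site 19 (G→U), site 20 (C→G).
p = 8/21 = 0.380952.
d = −0.75 · ln(1 − (4/3)·0.380952) = −0.75 · ln(0.492064) = −0.75 · (-0.709146) = 0.5319.

0.5319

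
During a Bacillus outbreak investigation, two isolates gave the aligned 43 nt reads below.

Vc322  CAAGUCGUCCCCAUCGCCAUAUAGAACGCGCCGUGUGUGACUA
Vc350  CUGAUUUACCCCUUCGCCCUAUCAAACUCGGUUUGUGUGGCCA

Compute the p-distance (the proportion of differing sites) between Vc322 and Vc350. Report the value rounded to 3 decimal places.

The sequences differ at positions 2 (A/U), 3 (A/G), 4 (G/A), 6 (C/U), 7 (G/U), 8 (U/A), 13 (A/U), 19 (A/C), 23 (A/C), 24 (G/A), 28 (G/U), 31 (C/G), 32 (C/U), 33 (G/U), 40 (A/G), 42 (U/C).
There are 16 differences over 43 sites, so p = 16/43 = 0.372.

0.372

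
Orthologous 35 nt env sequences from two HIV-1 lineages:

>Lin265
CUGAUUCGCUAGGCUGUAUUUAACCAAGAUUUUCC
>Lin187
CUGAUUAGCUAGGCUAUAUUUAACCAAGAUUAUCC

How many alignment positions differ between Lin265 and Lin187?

Mismatches occur at site 7 (C↔A), site 16 (G↔A), site 32 (U↔A).
That gives 3 mismatches out of 35 aligned sites, so the Hamming distance is 3.

3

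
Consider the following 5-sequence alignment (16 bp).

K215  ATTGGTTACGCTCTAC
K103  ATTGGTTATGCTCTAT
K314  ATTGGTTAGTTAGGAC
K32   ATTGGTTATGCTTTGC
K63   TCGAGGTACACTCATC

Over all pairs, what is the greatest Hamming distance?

Pairwise Hamming distances:
  K215 vs K103: 2
  K215 vs K314: 6
  K215 vs K32: 3
  K215 vs K63: 8
  K103 vs K314: 7
  K103 vs K32: 3
  K103 vs K63: 10
  K314 vs K32: 7
  K314 vs K63: 12
  K32 vs K63: 10
The largest is 12, between K314 and K63.

12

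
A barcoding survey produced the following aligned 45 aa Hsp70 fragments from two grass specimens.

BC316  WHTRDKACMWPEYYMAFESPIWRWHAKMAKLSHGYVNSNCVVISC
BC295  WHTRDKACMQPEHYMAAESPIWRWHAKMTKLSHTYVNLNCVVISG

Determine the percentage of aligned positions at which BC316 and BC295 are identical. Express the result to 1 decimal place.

84.4%

Mismatches occur at site 10 (W/Q), site 13 (Y/H), site 17 (F/A), site 29 (A/T), site 34 (G/T), site 38 (S/L), site 45 (C/G).
38 of the 45 sites match, so the percent identity is 38/45 × 100 = 84.4%.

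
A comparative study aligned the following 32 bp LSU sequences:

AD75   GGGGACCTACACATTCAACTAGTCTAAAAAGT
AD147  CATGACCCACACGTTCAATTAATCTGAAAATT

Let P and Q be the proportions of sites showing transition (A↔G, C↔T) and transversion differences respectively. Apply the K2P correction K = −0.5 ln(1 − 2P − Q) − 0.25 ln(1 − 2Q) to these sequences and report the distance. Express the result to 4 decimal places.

0.3682

Differing sites — 1:G/C (Tv); 2:G/A (Ti); 3:G/T (Tv); 8:T/C (Ti); 13:A/G (Ti); 19:C/T (Ti); 22:G/A (Ti); 26:A/G (Ti); 31:G/T (Tv).
Of the 9 differences, 6 transitions and 3 transversions over 32 sites: P = 6/32 = 0.187500, Q = 3/32 = 0.093750.
d = −0.5·ln(0.531250) − 0.25·ln(0.812500) = −0.5·(-0.632523) − 0.25·(-0.207639) = 0.3682.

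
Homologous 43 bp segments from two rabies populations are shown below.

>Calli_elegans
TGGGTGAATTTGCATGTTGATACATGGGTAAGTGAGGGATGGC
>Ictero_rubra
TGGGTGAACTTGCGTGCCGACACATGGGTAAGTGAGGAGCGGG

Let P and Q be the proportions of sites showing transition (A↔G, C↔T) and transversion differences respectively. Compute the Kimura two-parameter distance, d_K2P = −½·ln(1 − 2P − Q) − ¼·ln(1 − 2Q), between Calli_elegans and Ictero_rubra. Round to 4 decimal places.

The sequences differ at positions 9 (T/C, transition), 14 (A/G, transition), 17 (T/C, transition), 18 (T/C, transition), 21 (T/C, transition), 38 (G/A, transition), 39 (A/G, transition), 40 (T/C, transition), 43 (C/G, transversion).
Of the 9 differences, 8 transitions and 1 transversion over 43 sites: P = 8/43 = 0.186047, Q = 1/43 = 0.023256.
d = −0.5·ln(0.604650) − 0.25·ln(0.953488) = −0.5·(-0.503106) − 0.25·(-0.047628) = 0.2635.

0.2635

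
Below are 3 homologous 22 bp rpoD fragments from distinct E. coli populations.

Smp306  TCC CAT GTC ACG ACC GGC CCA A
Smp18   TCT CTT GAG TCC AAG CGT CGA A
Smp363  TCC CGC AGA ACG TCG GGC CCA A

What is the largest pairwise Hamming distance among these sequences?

Pairwise Hamming distances:
  Smp306 vs Smp18: 11
  Smp306 vs Smp363: 7
  Smp18 vs Smp363: 13
The largest is 13, between Smp18 and Smp363.

13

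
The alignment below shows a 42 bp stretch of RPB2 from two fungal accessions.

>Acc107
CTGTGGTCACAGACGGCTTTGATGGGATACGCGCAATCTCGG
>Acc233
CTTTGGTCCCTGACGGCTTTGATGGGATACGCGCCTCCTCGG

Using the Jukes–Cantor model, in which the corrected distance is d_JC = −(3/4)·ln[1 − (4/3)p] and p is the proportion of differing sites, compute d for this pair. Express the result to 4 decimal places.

Differing sites — 3:G/T; 9:A/C; 11:A/T; 35:A/C; 36:A/T; 37:T/C.
p = 6/42 = 0.142857.
d = −0.75 · ln(1 − (4/3)·0.142857) = −0.75 · ln(0.809524) = −0.75 · (-0.211309) = 0.1585.

0.1585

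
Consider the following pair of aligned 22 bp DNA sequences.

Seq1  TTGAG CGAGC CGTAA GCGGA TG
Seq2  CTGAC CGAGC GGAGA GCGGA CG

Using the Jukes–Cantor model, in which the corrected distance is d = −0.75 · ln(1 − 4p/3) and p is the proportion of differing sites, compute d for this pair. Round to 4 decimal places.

0.3390

The sequences differ at positions 1 (T/C), 5 (G/C), 11 (C/G), 13 (T/A), 14 (A/G), 21 (T/C).
p = 6/22 = 0.272727.
d = −0.75 · ln(1 − (4/3)·0.272727) = −0.75 · ln(0.636364) = −0.75 · (-0.451985) = 0.3390.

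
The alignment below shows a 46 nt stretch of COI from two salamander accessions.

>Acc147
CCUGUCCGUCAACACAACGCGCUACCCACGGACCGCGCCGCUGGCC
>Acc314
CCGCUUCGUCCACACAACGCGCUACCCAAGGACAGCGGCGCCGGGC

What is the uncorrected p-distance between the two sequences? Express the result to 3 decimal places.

0.196

Differing sites — 3:U/G; 4:G/C; 6:C/U; 11:A/C; 29:C/A; 34:C/A; 38:C/G; 42:U/C; 45:C/G.
There are 9 differences over 46 sites, so p = 9/46 = 0.196.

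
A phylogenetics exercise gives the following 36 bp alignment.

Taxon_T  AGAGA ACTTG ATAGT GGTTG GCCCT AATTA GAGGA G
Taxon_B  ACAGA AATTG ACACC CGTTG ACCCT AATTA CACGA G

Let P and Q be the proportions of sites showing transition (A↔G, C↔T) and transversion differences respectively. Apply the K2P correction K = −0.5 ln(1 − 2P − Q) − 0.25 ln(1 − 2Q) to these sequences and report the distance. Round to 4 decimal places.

0.3041

Differing sites — 2:G/C (Tv); 7:C/A (Tv); 12:T/C (Ti); 14:G/C (Tv); 15:T/C (Ti); 16:G/C (Tv); 21:G/A (Ti); 31:G/C (Tv); 33:G/C (Tv).
Of the 9 differences, 3 transitions and 6 transversions over 36 sites: P = 3/36 = 0.083333, Q = 6/36 = 0.166667.
d = −0.5·ln(0.666667) − 0.25·ln(0.666666) = −0.5·(-0.405465) − 0.25·(-0.405466) = 0.3041.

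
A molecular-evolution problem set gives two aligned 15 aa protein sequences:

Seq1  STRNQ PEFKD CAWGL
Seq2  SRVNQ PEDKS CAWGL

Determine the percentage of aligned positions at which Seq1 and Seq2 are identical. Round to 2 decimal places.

The sequences differ at positions 2 (T/R), 3 (R/V), 8 (F/D), 10 (D/S).
11 of the 15 sites match, so the percent identity is 11/15 × 100 = 73.33%.

73.33%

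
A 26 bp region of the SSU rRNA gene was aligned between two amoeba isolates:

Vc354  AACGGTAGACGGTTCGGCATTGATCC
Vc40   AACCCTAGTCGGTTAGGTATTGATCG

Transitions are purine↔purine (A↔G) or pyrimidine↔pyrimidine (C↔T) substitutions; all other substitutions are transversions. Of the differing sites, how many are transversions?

Mismatches occur at site 4 (G↔C, transversion), site 5 (G↔C, transversion), site 9 (A↔T, transversion), site 15 (C↔A, transversion), site 18 (C↔T, transition), site 26 (C↔G, transversion).
Of the 6 differences, 1 transition and 5 transversions, so the answer is 5.

5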